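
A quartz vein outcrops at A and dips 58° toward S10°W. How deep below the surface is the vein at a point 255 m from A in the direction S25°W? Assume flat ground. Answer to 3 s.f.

The hole lies 15° from the dip direction, so the down-dip offset is 255 × cos 15° = 246.31 m.
Depth = down-dip offset × tan(dip) = 246.31 × tan 58° = 246.31 × 1.6003
Depth = 394.18 m

394 m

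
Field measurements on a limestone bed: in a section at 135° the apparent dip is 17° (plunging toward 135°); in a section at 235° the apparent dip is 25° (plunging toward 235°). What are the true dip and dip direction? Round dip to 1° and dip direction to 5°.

Represent each trace as a vector plunging at its apparent dip toward its trend (east-north-up frame): v₁ = (0.676, -0.676, -0.292), v₂ = (-0.742, -0.520, -0.423).
n = v₁ × v₂ = (-0.134, -0.503, 0.854) (taken with n_z > 0).
True dip = arccos(n_z / |n|) = arccos(0.8538) = 31.4°.
Dip direction = azimuth of (n_x, n_y) = atan2(-0.134, -0.503) = 195°.

true dip 31°, dip direction 195°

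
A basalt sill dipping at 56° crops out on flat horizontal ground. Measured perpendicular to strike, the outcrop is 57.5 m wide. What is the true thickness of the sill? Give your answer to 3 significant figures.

47.7 m

True thickness t = w · sin(dip) = 57.5 × sin 56°
t = 57.5 × 0.8290 = 47.670 m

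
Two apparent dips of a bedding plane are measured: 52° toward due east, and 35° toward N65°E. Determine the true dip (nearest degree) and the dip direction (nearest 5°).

true dip 59°, dip direction 130°

The two traces are lines in the plane: v₁ = (sin 90°·cos 52°, cos 90°·cos 52°, −sin 52°), v₂ = (sin 65°·cos 35°, cos 65°·cos 35°, −sin 35°).
The plane normal is n = v₁ × v₂ ∝ (0.273, -0.232, 0.213).
Dip δ = arctan(|n_h|/n_z) = arctan(0.358/0.213) = 59.2°.
Dip direction = azimuth of (n_x, n_y) = atan2(0.273, -0.232) = 130°.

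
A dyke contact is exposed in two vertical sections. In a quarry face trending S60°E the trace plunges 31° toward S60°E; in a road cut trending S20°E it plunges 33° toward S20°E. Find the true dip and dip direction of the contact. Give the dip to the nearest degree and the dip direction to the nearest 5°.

true dip 34°, dip direction 145°

The two traces are lines in the plane: v₁ = (sin 120°·cos 31°, cos 120°·cos 31°, −sin 31°), v₂ = (sin 160°·cos 33°, cos 160°·cos 33°, −sin 33°).
The plane normal is n = v₁ × v₂ ∝ (0.172, -0.257, 0.462).
tan δ = √(n_x²+n_y²)/n_z = 0.309/0.462, so δ = 33.8°.
Dip direction = atan2(0.172, -0.257) = 146° (azimuth of n's horizontal projection).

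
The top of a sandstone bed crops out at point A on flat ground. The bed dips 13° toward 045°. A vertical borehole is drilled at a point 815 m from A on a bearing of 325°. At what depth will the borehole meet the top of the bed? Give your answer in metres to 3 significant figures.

The hole lies 80° from the dip direction, so the down-dip offset is 815 × cos 80° = 141.52 m.
Depth = down-dip offset × tan(dip) = 141.52 × tan 13° = 141.52 × 0.2309
Depth = 32.67 m

32.7 m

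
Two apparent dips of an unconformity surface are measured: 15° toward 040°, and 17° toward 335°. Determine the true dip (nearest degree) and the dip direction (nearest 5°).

true dip 19°, dip direction 000°

Each apparent-dip line lies in the plane. As unit vectors (x east, y north, z up), v₁ plunges 15°→040° and v₂ plunges 17°→335°.
Cross product v₁ × v₂ gives the pole to the plane: n ∝ (0.008, 0.286, 0.837).
True dip = arccos(n_z / |n|) = arccos(0.9462) = 18.9°.
The horizontal component of n points toward azimuth atan2(n_x, n_y) = 2°, the dip direction.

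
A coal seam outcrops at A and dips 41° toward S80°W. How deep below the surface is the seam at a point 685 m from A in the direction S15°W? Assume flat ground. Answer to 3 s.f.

252 m

The hole lies 65° from the dip direction, so the down-dip offset is 685 × cos 65° = 289.49 m.
Depth = down-dip offset × tan(dip) = 289.49 × tan 41° = 289.49 × 0.8693
Depth = 251.65 m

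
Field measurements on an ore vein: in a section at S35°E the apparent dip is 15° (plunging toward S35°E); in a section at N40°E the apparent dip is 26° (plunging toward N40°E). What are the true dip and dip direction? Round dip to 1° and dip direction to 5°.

true dip 32°, dip direction 080°

The two traces are lines in the plane: v₁ = (sin 145°·cos 15°, cos 145°·cos 15°, −sin 15°), v₂ = (sin 40°·cos 26°, cos 40°·cos 26°, −sin 26°).
The plane normal is n = v₁ × v₂ ∝ (0.525, 0.093, 0.839).
True dip = arccos(n_z / |n|) = arccos(0.8438) = 32.5°.
Dip direction = azimuth of (n_x, n_y) = atan2(0.525, 0.093) = 80°.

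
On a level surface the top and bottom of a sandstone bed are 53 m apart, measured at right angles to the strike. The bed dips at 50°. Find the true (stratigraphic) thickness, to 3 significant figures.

40.6 m

True thickness t = w · sin(dip) = 53 × sin 50°
t = 53 × 0.7660 = 40.600 m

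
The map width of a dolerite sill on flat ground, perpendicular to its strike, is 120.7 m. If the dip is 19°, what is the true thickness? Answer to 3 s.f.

True thickness t = w · sin(dip) = 120.7 × sin 19°
t = 120.7 × 0.3256 = 39.296 m

39.3 m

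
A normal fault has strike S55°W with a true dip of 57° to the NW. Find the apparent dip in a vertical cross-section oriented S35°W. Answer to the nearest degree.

Angle between strike (S55°W) and section (S35°W): β = 20°.
tan(apparent dip) = tan 57° · sin 20° = 0.5267
α = arctan(0.5267) = 27.77°

28°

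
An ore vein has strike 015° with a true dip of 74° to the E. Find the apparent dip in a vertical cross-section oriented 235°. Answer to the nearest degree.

Angle between strike (015°) and section (235°): β = 40°.
tan(apparent dip) = tan 74° · sin 40° = 2.2417
apparent dip = arctan 2.2417 = 65.96°

66°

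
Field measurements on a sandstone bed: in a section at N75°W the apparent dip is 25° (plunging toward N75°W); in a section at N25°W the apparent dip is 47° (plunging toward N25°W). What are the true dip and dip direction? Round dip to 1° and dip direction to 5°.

Represent each trace as a vector plunging at its apparent dip toward its trend (east-north-up frame): v₁ = (-0.875, 0.235, -0.423), v₂ = (-0.288, 0.618, -0.731).
n = v₁ × v₂ = (-0.090, 0.518, 0.473) (taken with n_z > 0).
True dip = arccos(n_z / |n|) = arccos(0.6689) = 48.0°.
Dip direction = atan2(-0.090, 0.518) = 350° (azimuth of n's horizontal projection).

true dip 48°, dip direction 350°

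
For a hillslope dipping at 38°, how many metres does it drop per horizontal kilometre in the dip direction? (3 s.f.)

drop per km = 1000 × tan 38° = 1000 × 0.7813

781 m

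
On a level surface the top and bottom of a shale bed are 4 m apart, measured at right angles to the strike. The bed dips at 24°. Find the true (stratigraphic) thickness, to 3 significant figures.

1.63 m

True thickness t = w · sin(dip) = 4 × sin 24°
t = 4 × 0.4067 = 1.627 m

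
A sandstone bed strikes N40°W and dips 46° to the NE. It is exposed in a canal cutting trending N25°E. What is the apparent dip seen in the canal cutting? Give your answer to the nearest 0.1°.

43.2°

Angle between strike (N40°W) and section (N25°E): β = 65°.
tan α = tan 46° × sin 65° = 1.0355 × 0.9063 = 0.9385
α = arctan(0.9385) = 43.18°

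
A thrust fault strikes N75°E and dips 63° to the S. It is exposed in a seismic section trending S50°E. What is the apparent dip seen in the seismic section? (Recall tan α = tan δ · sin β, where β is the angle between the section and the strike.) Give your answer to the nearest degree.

58°

Angle between strike (N75°E) and section (S50°E): β = 55°.
tan α = tan 63° × sin 55° = 1.9626 × 0.8192 = 1.6077
apparent dip = arctan 1.6077 = 58.12°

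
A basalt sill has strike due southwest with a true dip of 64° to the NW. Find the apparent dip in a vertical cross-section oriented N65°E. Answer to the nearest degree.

35°

The section lies 20° from the strike.
tan(apparent dip) = tan 64° · sin 20° = 0.7012
apparent dip = arctan 0.7012 = 35.04°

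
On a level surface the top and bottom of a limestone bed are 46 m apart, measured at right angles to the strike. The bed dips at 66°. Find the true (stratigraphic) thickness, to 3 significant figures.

True thickness t = w · sin(dip) = 46 × sin 66°
t = 46 × 0.9135 = 42.023 m

42.0 m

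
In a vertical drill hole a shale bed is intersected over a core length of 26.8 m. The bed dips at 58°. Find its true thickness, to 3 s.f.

True thickness t = h · cos(dip) = 26.8 × cos 58°
t = 26.8 × 0.5299 = 14.202 m

14.2 m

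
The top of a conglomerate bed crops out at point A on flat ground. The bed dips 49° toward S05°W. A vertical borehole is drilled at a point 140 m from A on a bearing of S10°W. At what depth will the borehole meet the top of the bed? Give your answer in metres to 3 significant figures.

160 m

The hole lies 5° from the dip direction, so the down-dip offset is 140 × cos 5° = 139.47 m.
Depth = down-dip offset × tan(dip) = 139.47 × tan 49° = 139.47 × 1.1504
Depth = 160.44 m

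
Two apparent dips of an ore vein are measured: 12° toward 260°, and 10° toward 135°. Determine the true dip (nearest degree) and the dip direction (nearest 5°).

The two traces are lines in the plane: v₁ = (sin 260°·cos 12°, cos 260°·cos 12°, −sin 12°), v₂ = (sin 135°·cos 10°, cos 135°·cos 10°, −sin 10°).
n = v₁ × v₂ = (-0.115, -0.312, 0.789) (taken with n_z > 0).
True dip = arccos(n_z / |n|) = arccos(0.9215) = 22.9°.
Dip direction = atan2(-0.115, -0.312) = 200° (azimuth of n's horizontal projection).

true dip 23°, dip direction 200°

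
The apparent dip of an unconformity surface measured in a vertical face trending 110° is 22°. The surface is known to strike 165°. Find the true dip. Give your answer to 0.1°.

β = acute angle between strike 165° and section 110° = 55°.
tan(true dip) = tan 22° / sin 55° = 0.4932
true dip = arctan 0.4932 = 26.25°

26.3°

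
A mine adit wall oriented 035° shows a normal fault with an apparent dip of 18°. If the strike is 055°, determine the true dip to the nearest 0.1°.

43.5°

β = acute angle between strike 055° and section 035° = 20°.
tan δ = tan α / sin β = tan 18° / sin 20° = 0.3249 / 0.3420 = 0.9500
true dip = arctan 0.9500 = 43.53°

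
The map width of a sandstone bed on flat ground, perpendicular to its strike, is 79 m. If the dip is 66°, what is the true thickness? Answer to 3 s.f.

72.2 m

True thickness t = w · sin(dip) = 79 × sin 66°
t = 79 × 0.9135 = 72.170 m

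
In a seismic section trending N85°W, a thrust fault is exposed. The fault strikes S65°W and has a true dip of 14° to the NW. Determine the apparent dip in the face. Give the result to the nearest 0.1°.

Angle between strike (S65°W) and section (N85°W): β = 30°.
tan α = tan 14° × sin 30° = 0.2493 × 0.5000 = 0.1247
apparent dip = arctan 0.1247 = 7.11°

7.1°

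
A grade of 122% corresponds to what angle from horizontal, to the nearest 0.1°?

50.7°

tan θ = 122/100 = 1.2200
θ = arctan(1.2200) = 50.66°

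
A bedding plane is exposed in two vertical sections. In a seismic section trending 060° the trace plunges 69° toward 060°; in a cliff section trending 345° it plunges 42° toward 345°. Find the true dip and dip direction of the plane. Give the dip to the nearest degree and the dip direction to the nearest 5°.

true dip 69°, dip direction 055°

Represent each trace as a vector plunging at its apparent dip toward its trend (east-north-up frame): v₁ = (0.310, 0.179, -0.934), v₂ = (-0.192, 0.718, -0.669).
The plane normal is n = v₁ × v₂ ∝ (0.550, 0.387, 0.257).
tan δ = √(n_x²+n_y²)/n_z = 0.673/0.257, so δ = 69.1°.
The horizontal component of n points toward azimuth atan2(n_x, n_y) = 55°, the dip direction.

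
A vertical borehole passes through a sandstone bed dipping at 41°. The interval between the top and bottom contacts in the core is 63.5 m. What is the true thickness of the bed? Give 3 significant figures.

True thickness t = h · cos(dip) = 63.5 × cos 41°
t = 63.5 × 0.7547 = 47.924 m

47.9 m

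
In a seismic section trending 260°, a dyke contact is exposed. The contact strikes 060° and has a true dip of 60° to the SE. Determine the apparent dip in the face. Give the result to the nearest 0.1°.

30.6°

Angle between strike (060°) and section (260°): β = 20°.
tan α = tan 60° × sin 20° = 1.7321 × 0.3420 = 0.5924
apparent dip = arctan 0.5924 = 30.64°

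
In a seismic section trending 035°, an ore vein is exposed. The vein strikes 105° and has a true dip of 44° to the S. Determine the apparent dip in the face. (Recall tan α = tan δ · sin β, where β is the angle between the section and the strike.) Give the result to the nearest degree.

Angle between strike (105°) and section (035°): β = 70°.
tan α = tan 44° × sin 70° = 0.9657 × 0.9397 = 0.9075
α = arctan(0.9075) = 42.22°

42°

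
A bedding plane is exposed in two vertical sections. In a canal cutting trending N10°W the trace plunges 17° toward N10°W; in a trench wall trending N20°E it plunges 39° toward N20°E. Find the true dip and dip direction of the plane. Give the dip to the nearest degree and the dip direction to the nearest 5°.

true dip 49°, dip direction 065°

Each apparent-dip line lies in the plane. As unit vectors (x east, y north, z up), v₁ plunges 17°→N10°W and v₂ plunges 39°→N20°E.
Cross product v₁ × v₂ gives the pole to the plane: n ∝ (0.379, 0.182, 0.372).
True dip = arccos(n_z / |n|) = arccos(0.6620) = 48.5°.
Dip direction = azimuth of (n_x, n_y) = atan2(0.379, 0.182) = 64°.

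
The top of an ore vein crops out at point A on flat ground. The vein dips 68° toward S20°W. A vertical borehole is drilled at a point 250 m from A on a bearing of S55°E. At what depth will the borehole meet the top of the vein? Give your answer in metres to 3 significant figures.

160 m

The hole lies 75° from the dip direction, so the down-dip offset is 250 × cos 75° = 64.70 m.
Depth = down-dip offset × tan(dip) = 64.70 × tan 68° = 64.70 × 2.4751
Depth = 160.15 m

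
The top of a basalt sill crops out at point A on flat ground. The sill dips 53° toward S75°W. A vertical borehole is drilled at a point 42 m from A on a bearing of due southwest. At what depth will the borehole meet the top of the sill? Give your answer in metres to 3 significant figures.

48.3 m

The hole lies 30° from the dip direction, so the down-dip offset is 42 × cos 30° = 36.37 m.
Depth = down-dip offset × tan(dip) = 36.37 × tan 53° = 36.37 × 1.3270
Depth = 48.27 m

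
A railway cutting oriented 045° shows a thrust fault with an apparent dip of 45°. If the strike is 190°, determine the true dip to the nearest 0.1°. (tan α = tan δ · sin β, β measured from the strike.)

60.2°

The section is 35° from the strike.
tan(true dip) = tan 45° / sin 35° = 1.7434
δ = arctan(1.7434) = 60.16°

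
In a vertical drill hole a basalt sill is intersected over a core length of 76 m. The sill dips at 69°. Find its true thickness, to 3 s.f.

True thickness t = h · cos(dip) = 76 × cos 69°
t = 76 × 0.3584 = 27.236 m

27.2 m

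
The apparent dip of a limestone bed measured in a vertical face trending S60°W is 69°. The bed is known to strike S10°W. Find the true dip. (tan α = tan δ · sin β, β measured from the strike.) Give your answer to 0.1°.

73.6°

β = acute angle between strike S10°W and section S60°W = 50°.
tan δ = tan α / sin β = tan 69° / sin 50° = 2.6051 / 0.7660 = 3.4007
true dip = arctan 3.4007 = 73.61°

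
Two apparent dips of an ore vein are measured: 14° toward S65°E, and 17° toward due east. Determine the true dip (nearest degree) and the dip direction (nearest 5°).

Each apparent-dip line lies in the plane. As unit vectors (x east, y north, z up), v₁ plunges 14°→S65°E and v₂ plunges 17°→due east.
The plane normal is n = v₁ × v₂ ∝ (0.120, 0.026, 0.392).
Dip δ = arctan(|n_h|/n_z) = arctan(0.123/0.392) = 17.4°.
The horizontal component of n points toward azimuth atan2(n_x, n_y) = 78°, the dip direction.

true dip 17°, dip direction 080°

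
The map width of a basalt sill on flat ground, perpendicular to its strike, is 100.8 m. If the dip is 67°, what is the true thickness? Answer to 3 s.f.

92.8 m

True thickness t = w · sin(dip) = 100.8 × sin 67°
t = 100.8 × 0.9205 = 92.787 m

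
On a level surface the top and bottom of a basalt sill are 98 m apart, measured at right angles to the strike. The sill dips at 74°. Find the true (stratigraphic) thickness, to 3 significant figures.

True thickness t = w · sin(dip) = 98 × sin 74°
t = 98 × 0.9613 = 94.204 m

94.2 m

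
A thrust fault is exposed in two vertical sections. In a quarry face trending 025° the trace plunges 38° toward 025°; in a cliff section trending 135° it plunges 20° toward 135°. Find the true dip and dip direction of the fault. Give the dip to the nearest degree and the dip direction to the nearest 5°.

Represent each trace as a vector plunging at its apparent dip toward its trend (east-north-up frame): v₁ = (0.333, 0.714, -0.616), v₂ = (0.664, -0.664, -0.342).
The plane normal is n = v₁ × v₂ ∝ (0.653, 0.295, 0.696).
tan δ = √(n_x²+n_y²)/n_z = 0.717/0.696, so δ = 45.9°.
The horizontal component of n points toward azimuth atan2(n_x, n_y) = 66°, the dip direction.

true dip 46°, dip direction 065°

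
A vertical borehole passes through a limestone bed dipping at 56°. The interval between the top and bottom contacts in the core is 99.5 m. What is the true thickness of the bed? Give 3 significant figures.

True thickness t = h · cos(dip) = 99.5 × cos 56°
t = 99.5 × 0.5592 = 55.640 m

55.6 m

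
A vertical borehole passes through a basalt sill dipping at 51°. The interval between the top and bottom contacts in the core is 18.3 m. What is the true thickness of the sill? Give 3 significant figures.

True thickness t = h · cos(dip) = 18.3 × cos 51°
t = 18.3 × 0.6293 = 11.517 m

11.5 m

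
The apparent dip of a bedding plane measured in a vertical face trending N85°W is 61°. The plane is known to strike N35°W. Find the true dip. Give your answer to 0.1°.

The section is 50° from the strike.
tan(true dip) = tan 61° / sin 50° = 2.3550
true dip = arctan 2.3550 = 66.99°

67.0°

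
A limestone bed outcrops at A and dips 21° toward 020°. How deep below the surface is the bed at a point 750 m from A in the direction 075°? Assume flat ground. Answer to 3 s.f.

165 m

The hole lies 55° from the dip direction, so the down-dip offset is 750 × cos 55° = 430.18 m.
Depth = down-dip offset × tan(dip) = 430.18 × tan 21° = 430.18 × 0.3839
Depth = 165.13 m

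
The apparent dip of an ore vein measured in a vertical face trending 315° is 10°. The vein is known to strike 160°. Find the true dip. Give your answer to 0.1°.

22.6°

β = acute angle between strike 160° and section 315° = 25°.
tan δ = tan α / sin β = tan 10° / sin 25° = 0.1763 / 0.4226 = 0.4172
true dip = arctan 0.4172 = 22.65°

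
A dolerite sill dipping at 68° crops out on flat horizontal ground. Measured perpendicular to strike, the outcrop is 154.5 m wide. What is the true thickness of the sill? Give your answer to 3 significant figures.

True thickness t = w · sin(dip) = 154.5 × sin 68°
t = 154.5 × 0.9272 = 143.250 m

143 m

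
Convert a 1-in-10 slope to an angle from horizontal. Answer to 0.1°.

5.7°

tan θ = 1/10 = 0.1000
θ = arctan(0.1000) = 5.71°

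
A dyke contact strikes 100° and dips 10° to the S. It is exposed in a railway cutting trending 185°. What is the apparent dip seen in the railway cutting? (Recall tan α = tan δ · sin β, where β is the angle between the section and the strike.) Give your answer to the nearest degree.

10°

Angle between strike (100°) and section (185°): β = 85°.
tan(apparent dip) = tan 10° · sin 85° = 0.1757
apparent dip = arctan 0.1757 = 9.96°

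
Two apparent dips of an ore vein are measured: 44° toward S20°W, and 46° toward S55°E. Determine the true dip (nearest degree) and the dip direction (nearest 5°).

Represent each trace as a vector plunging at its apparent dip toward its trend (east-north-up frame): v₁ = (-0.246, -0.676, -0.695), v₂ = (0.569, -0.398, -0.719).
Cross product v₁ × v₂ gives the pole to the plane: n ∝ (0.209, -0.572, 0.483).
True dip = arccos(n_z / |n|) = arccos(0.6209) = 51.6°.
Dip direction = atan2(0.209, -0.572) = 160° (azimuth of n's horizontal projection).

true dip 52°, dip direction 160°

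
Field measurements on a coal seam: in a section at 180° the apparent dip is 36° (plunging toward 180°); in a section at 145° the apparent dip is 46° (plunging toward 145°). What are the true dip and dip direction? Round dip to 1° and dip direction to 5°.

Each apparent-dip line lies in the plane. As unit vectors (x east, y north, z up), v₁ plunges 36°→180° and v₂ plunges 46°→145°.
The plane normal is n = v₁ × v₂ ∝ (0.247, -0.234, 0.322).
True dip = arccos(n_z / |n|) = arccos(0.6872) = 46.6°.
The horizontal component of n points toward azimuth atan2(n_x, n_y) = 133°, the dip direction.

true dip 47°, dip direction 135°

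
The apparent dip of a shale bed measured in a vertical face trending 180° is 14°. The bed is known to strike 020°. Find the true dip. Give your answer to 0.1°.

β = acute angle between strike 020° and section 180° = 20°.
tan(true dip) = tan 14° / sin 20° = 0.7290
true dip = arctan 0.7290 = 36.09°

36.1°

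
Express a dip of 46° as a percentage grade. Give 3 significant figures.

grade % = 100 × tan 46° = 100 × 1.0355

104%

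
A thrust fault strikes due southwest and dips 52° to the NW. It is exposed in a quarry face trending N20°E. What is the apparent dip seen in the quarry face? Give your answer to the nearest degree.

28°

Angle between strike (due southwest) and section (N20°E): β = 25°.
tan α = tan 52° × sin 25° = 1.2799 × 0.4226 = 0.5409
apparent dip = arctan 0.5409 = 28.41°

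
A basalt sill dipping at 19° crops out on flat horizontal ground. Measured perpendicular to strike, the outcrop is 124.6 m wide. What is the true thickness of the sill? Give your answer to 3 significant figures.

True thickness t = w · sin(dip) = 124.6 × sin 19°
t = 124.6 × 0.3256 = 40.566 m

40.6 m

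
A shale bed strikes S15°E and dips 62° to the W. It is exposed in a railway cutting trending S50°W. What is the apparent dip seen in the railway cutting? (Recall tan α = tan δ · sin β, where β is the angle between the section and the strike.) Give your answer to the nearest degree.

60°

Angle between strike (S15°E) and section (S50°W): β = 65°.
tan α = tan 62° × sin 65° = 1.8807 × 0.9063 = 1.7045
α = arctan(1.7045) = 59.60°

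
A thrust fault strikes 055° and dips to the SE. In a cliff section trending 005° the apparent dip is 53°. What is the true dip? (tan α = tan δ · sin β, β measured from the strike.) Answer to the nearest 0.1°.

60.0°

β = acute angle between strike 055° and section 005° = 50°.
tan δ = tan α / sin β = tan 53° / sin 50° = 1.3270 / 0.7660 = 1.7323
δ = arctan(1.7323) = 60.00°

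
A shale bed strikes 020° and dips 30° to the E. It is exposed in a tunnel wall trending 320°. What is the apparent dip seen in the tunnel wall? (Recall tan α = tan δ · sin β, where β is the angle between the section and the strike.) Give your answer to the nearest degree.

27°

The section lies 60° from the strike.
tan(apparent dip) = tan 30° · sin 60° = 0.5000
apparent dip = arctan 0.5000 = 26.57°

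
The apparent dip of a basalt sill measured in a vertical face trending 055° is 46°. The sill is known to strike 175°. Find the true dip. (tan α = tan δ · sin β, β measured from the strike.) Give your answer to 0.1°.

β = acute angle between strike 175° and section 055° = 60°.
tan(true dip) = tan 46° / sin 60° = 1.1957
true dip = arctan 1.1957 = 50.09°

50.1°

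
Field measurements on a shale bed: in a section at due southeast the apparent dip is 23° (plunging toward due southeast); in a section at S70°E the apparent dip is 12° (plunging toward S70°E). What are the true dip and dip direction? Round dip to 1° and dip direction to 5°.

Represent each trace as a vector plunging at its apparent dip toward its trend (east-north-up frame): v₁ = (0.651, -0.651, -0.391), v₂ = (0.919, -0.335, -0.208).
Cross product v₁ × v₂ gives the pole to the plane: n ∝ (0.005, -0.224, 0.381).
True dip = arccos(n_z / |n|) = arccos(0.8619) = 30.5°.
Dip direction = azimuth of (n_x, n_y) = atan2(0.005, -0.224) = 179°.

true dip 30°, dip direction 180°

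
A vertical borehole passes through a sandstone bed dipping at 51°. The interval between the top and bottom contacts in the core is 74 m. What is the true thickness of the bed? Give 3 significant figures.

46.6 m

True thickness t = h · cos(dip) = 74 × cos 51°
t = 74 × 0.6293 = 46.570 m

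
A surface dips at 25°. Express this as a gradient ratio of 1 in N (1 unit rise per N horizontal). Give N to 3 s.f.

1 : N means tan θ = 1/N, so N = 1/tan 25° = 1/0.4663

1 in 2.14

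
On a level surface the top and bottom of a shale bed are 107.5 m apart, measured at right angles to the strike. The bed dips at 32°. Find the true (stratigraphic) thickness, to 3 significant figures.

57.0 m

True thickness t = w · sin(dip) = 107.5 × sin 32°
t = 107.5 × 0.5299 = 56.966 m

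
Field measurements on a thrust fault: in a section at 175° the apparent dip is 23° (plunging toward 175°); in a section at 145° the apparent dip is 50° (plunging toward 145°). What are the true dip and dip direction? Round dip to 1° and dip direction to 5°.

true dip 60°, dip direction 100°

Represent each trace as a vector plunging at its apparent dip toward its trend (east-north-up frame): v₁ = (0.080, -0.917, -0.391), v₂ = (0.369, -0.527, -0.766).
n = v₁ × v₂ = (0.497, -0.083, 0.296) (taken with n_z > 0).
Dip δ = arctan(|n_h|/n_z) = arctan(0.504/0.296) = 59.6°.
Dip direction = atan2(0.497, -0.083) = 99° (azimuth of n's horizontal projection).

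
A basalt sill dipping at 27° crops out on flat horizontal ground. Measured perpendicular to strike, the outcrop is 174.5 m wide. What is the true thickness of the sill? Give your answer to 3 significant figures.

79.2 m

True thickness t = w · sin(dip) = 174.5 × sin 27°
t = 174.5 × 0.4540 = 79.221 m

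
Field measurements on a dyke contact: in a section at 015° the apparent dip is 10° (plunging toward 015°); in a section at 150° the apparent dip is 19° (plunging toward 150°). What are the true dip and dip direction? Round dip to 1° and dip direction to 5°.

true dip 34°, dip direction 090°

Each apparent-dip line lies in the plane. As unit vectors (x east, y north, z up), v₁ plunges 10°→015° and v₂ plunges 19°→150°.
Cross product v₁ × v₂ gives the pole to the plane: n ∝ (0.452, -0.001, 0.658).
True dip = arccos(n_z / |n|) = arccos(0.8245) = 34.5°.
Dip direction = azimuth of (n_x, n_y) = atan2(0.452, -0.001) = 90°.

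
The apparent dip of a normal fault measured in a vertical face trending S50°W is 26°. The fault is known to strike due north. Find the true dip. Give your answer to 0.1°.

β = acute angle between strike due north and section S50°W = 50°.
tan δ = tan α / sin β = tan 26° / sin 50° = 0.4877 / 0.7660 = 0.6367
δ = arctan(0.6367) = 32.48°

32.5°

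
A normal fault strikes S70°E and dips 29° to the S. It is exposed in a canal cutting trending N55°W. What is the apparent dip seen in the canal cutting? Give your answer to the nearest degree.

8°

Angle between strike (S70°E) and section (N55°W): β = 15°.
tan(apparent dip) = tan 29° · sin 15° = 0.1435
apparent dip = arctan 0.1435 = 8.16°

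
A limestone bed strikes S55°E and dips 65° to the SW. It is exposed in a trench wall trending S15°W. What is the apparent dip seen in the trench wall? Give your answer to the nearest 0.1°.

The strike is S55°E and the section trends S15°W; the acute angle between them is β = 70°.
tan α = tan 65° × sin 70° = 2.1445 × 0.9397 = 2.0152
α = arctan(2.0152) = 63.61°

63.6°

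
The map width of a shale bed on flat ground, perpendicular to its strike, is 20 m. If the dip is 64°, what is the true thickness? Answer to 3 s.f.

True thickness t = w · sin(dip) = 20 × sin 64°
t = 20 × 0.8988 = 17.976 m

18.0 m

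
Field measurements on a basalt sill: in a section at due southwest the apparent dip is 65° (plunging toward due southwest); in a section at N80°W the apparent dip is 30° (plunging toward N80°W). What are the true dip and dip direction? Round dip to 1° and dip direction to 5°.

true dip 66°, dip direction 205°

The two traces are lines in the plane: v₁ = (sin 225°·cos 65°, cos 225°·cos 65°, −sin 65°), v₂ = (sin 280°·cos 30°, cos 280°·cos 30°, −sin 30°).
Cross product v₁ × v₂ gives the pole to the plane: n ∝ (-0.286, -0.624, 0.300).
True dip = arccos(n_z / |n|) = arccos(0.4005) = 66.4°.
Dip direction = atan2(-0.286, -0.624) = 205° (azimuth of n's horizontal projection).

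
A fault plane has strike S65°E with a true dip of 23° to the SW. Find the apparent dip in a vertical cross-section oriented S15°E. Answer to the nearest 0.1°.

18.0°

The section lies 50° from the strike.
tan(apparent dip) = tan 23° · sin 50° = 0.3252
apparent dip = arctan 0.3252 = 18.01°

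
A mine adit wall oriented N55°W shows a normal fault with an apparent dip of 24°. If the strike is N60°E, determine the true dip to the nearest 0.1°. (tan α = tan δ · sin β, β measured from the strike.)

26.2°

The section is 65° from the strike.
tan δ = tan α / sin β = tan 24° / sin 65° = 0.4452 / 0.9063 = 0.4913
true dip = arctan 0.4913 = 26.16°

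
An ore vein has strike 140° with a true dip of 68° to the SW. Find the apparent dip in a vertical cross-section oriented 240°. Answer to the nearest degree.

Angle between strike (140°) and section (240°): β = 80°.
tan(apparent dip) = tan 68° · sin 80° = 2.4375
apparent dip = arctan 2.4375 = 67.69°

68°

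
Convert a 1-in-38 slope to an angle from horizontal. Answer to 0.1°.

tan θ = 1/38 = 0.0263
θ = arctan(0.0263) = 1.51°

1.5°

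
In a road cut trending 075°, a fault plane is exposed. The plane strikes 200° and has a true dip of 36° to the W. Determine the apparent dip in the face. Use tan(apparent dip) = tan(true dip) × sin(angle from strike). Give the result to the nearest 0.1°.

30.8°

The section lies 55° from the strike.
tan α = tan 36° × sin 55° = 0.7265 × 0.8192 = 0.5951
α = arctan(0.5951) = 30.76°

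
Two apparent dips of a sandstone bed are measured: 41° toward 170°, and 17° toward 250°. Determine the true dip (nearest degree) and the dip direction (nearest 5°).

true dip 41°, dip direction 180°

Each apparent-dip line lies in the plane. As unit vectors (x east, y north, z up), v₁ plunges 41°→170° and v₂ plunges 17°→250°.
The plane normal is n = v₁ × v₂ ∝ (-0.003, -0.628, 0.711).
True dip = arccos(n_z / |n|) = arccos(0.7495) = 41.5°.
Dip direction = azimuth of (n_x, n_y) = atan2(-0.003, -0.628) = 180°.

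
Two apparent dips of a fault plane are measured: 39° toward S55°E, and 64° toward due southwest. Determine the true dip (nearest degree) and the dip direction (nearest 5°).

true dip 67°, dip direction 195°

Represent each trace as a vector plunging at its apparent dip toward its trend (east-north-up frame): v₁ = (0.637, -0.446, -0.629), v₂ = (-0.310, -0.310, -0.899).
n = v₁ × v₂ = (-0.206, -0.767, 0.336) (taken with n_z > 0).
Dip δ = arctan(|n_h|/n_z) = arctan(0.794/0.336) = 67.1°.
The horizontal component of n points toward azimuth atan2(n_x, n_y) = 195°, the dip direction.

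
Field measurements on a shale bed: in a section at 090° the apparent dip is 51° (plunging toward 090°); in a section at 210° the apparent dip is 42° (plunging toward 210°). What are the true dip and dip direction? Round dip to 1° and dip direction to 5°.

Represent each trace as a vector plunging at its apparent dip toward its trend (east-north-up frame): v₁ = (0.629, 0.000, -0.777), v₂ = (-0.372, -0.644, -0.669).
n = v₁ × v₂ = (0.500, -0.710, 0.405) (taken with n_z > 0).
tan δ = √(n_x²+n_y²)/n_z = 0.868/0.405, so δ = 65.0°.
The horizontal component of n points toward azimuth atan2(n_x, n_y) = 145°, the dip direction.

true dip 65°, dip direction 145°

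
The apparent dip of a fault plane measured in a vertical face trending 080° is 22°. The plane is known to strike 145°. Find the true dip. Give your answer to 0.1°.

24.0°

The section is 65° from the strike.
tan δ = tan α / sin β = tan 22° / sin 65° = 0.4040 / 0.9063 = 0.4458
true dip = arctan 0.4458 = 24.03°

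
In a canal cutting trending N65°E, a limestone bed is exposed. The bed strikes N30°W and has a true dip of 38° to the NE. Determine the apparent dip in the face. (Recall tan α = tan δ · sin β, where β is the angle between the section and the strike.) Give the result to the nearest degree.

Angle between strike (N30°W) and section (N65°E): β = 85°.
tan(apparent dip) = tan 38° · sin 85° = 0.7783
α = arctan(0.7783) = 37.89°

38°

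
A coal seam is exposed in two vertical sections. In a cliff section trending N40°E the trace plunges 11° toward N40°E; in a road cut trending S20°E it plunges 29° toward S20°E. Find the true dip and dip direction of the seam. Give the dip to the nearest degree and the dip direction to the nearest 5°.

true dip 38°, dip direction 115°

Each apparent-dip line lies in the plane. As unit vectors (x east, y north, z up), v₁ plunges 11°→N40°E and v₂ plunges 29°→S20°E.
Cross product v₁ × v₂ gives the pole to the plane: n ∝ (0.521, -0.249, 0.744).
Dip δ = arctan(|n_h|/n_z) = arctan(0.578/0.744) = 37.8°.
Dip direction = atan2(0.521, -0.249) = 116° (azimuth of n's horizontal projection).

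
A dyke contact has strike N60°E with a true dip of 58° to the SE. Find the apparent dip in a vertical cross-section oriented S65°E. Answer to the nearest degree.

Angle between strike (N60°E) and section (S65°E): β = 55°.
tan(apparent dip) = tan 58° · sin 55° = 1.3109
α = arctan(1.3109) = 52.66°

53°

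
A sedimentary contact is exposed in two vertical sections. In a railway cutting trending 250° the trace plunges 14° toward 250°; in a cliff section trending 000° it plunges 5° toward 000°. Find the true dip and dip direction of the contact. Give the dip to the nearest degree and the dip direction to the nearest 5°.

true dip 17°, dip direction 285°

Each apparent-dip line lies in the plane. As unit vectors (x east, y north, z up), v₁ plunges 14°→250° and v₂ plunges 5°→000°.
Cross product v₁ × v₂ gives the pole to the plane: n ∝ (-0.270, 0.079, 0.908).
tan δ = √(n_x²+n_y²)/n_z = 0.281/0.908, so δ = 17.2°.
The horizontal component of n points toward azimuth atan2(n_x, n_y) = 286°, the dip direction.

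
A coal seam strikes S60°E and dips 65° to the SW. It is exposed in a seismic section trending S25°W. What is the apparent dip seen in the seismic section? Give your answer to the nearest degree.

The section lies 85° from the strike.
tan(apparent dip) = tan 65° · sin 85° = 2.1363
apparent dip = arctan 2.1363 = 64.92°

65°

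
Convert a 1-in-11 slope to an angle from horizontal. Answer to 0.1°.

5.2°

tan θ = 1/11 = 0.0909
θ = arctan(0.0909) = 5.19°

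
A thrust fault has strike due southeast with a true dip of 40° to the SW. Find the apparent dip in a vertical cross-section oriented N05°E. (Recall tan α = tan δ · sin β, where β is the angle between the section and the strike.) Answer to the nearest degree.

The strike is due southeast and the section trends N05°E; the acute angle between them is β = 50°.
tan α = tan 40° × sin 50° = 0.8391 × 0.7660 = 0.6428
α = arctan(0.6428) = 32.73°

33°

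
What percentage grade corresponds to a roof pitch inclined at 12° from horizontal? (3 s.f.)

21.3%

grade % = 100 × tan 12° = 100 × 0.2126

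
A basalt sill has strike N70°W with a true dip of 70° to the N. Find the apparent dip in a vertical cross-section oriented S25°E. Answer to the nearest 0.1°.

62.8°

The section lies 45° from the strike.
tan(apparent dip) = tan 70° · sin 45° = 1.9428
apparent dip = arctan 1.9428 = 62.76°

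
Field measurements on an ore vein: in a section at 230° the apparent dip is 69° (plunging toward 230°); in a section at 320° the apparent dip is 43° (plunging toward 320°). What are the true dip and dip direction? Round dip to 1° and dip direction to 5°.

true dip 70°, dip direction 250°

The two traces are lines in the plane: v₁ = (sin 230°·cos 69°, cos 230°·cos 69°, −sin 69°), v₂ = (sin 320°·cos 43°, cos 320°·cos 43°, −sin 43°).
n = v₁ × v₂ = (-0.680, -0.252, 0.262) (taken with n_z > 0).
Dip δ = arctan(|n_h|/n_z) = arctan(0.725/0.262) = 70.1°.
Dip direction = azimuth of (n_x, n_y) = atan2(-0.680, -0.252) = 250°.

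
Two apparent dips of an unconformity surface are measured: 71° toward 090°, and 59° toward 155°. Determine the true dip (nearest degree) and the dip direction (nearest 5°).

Each apparent-dip line lies in the plane. As unit vectors (x east, y north, z up), v₁ plunges 71°→090° and v₂ plunges 59°→155°.
n = v₁ × v₂ = (0.441, -0.073, 0.152) (taken with n_z > 0).
Dip δ = arctan(|n_h|/n_z) = arctan(0.447/0.152) = 71.2°.
The horizontal component of n points toward azimuth atan2(n_x, n_y) = 99°, the dip direction.

true dip 71°, dip direction 100°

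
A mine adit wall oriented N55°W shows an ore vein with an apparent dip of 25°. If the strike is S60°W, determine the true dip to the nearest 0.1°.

The section is 65° from the strike.
tan(true dip) = tan 25° / sin 65° = 0.5145
true dip = arctan 0.5145 = 27.23°

27.2°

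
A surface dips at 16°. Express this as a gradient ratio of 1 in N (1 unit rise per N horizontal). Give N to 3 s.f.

1 in 3.49

1 : N means tan θ = 1/N, so N = 1/tan 16° = 1/0.2867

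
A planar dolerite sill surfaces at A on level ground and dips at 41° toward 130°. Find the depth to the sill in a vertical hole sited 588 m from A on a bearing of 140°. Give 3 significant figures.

The hole lies 10° from the dip direction, so the down-dip offset is 588 × cos 10° = 579.07 m.
Depth = down-dip offset × tan(dip) = 579.07 × tan 41° = 579.07 × 0.8693
Depth = 503.38 m

503 m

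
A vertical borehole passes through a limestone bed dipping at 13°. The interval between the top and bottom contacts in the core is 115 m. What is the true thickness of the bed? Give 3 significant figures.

True thickness t = h · cos(dip) = 115 × cos 13°
t = 115 × 0.9744 = 112.053 m

112 m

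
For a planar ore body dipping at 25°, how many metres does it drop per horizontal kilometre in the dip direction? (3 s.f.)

drop per km = 1000 × tan 25° = 1000 × 0.4663

466 m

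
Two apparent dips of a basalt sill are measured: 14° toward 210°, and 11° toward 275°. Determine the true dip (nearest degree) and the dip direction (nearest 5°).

The two traces are lines in the plane: v₁ = (sin 210°·cos 14°, cos 210°·cos 14°, −sin 14°), v₂ = (sin 275°·cos 11°, cos 275°·cos 11°, −sin 11°).
The plane normal is n = v₁ × v₂ ∝ (-0.181, -0.144, 0.863).
Dip δ = arctan(|n_h|/n_z) = arctan(0.231/0.863) = 15.0°.
Dip direction = azimuth of (n_x, n_y) = atan2(-0.181, -0.144) = 231°.

true dip 15°, dip direction 230°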